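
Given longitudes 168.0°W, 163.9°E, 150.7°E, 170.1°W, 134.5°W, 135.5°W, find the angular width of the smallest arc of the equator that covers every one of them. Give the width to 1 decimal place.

Sort the longitudes: -170.1°, -168.0°, -135.5°, -134.5°, +150.7°, +163.9°.
Eastward gaps between consecutive values (wrapping around): 2.1°, 32.5°, 1.0°, 285.2°, 13.2°, 26.0°.
Largest gap = 285.2° ⇒ minimal covering band is its complement: 360° − 285.2° = 74.8°.
Band runs from +150.7° eastward to -134.5°, crossing the antimeridian.

74.8°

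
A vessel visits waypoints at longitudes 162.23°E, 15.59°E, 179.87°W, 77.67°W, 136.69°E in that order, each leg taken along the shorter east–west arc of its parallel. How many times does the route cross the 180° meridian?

2

Leg 1: +162.23° → +15.59°, shortest Δλ = -146.64° (west) — does not cross 180°.
Leg 2: +15.59° → -179.87°, shortest Δλ = 164.54° (east) — crosses 180°.
Leg 3: -179.87° → -77.67°, shortest Δλ = 102.2° (east) — does not cross 180°.
Leg 4: -77.67° → +136.69°, shortest Δλ = -145.64° (west) — crosses 180°.
Total crossings: 2.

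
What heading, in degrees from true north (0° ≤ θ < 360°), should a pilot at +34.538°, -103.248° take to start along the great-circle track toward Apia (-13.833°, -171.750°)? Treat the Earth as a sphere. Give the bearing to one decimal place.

246.2°

Δλ = -171.750 − -103.248 = -68.502°.
θ = atan2( sin Δλ · cos φ₂ , cos φ₁ · sin φ₂ − sin φ₁ · cos φ₂ · cos Δλ )
  = atan2(-0.90344, -0.39870) = -113.812° → normalised to [0°, 360°): 246.188°.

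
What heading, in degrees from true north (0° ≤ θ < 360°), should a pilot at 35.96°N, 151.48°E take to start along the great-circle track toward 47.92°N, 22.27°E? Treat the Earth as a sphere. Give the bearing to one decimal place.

Δλ = 22.27 − 151.48 = -129.21°.
θ = atan2( sin Δλ · cos φ₂ , cos φ₁ · sin φ₂ − sin φ₁ · cos φ₂ · cos Δλ )
  = atan2(-0.51927, 0.84954) = -31.435° → normalised to [0°, 360°): 328.565°.

328.6°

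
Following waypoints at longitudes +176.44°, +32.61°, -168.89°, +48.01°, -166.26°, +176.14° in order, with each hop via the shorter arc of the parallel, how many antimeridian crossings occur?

Leg 1: +176.44° → +32.61°, shortest Δλ = -143.83° (west) — does not cross 180°.
Leg 2: +32.61° → -168.89°, shortest Δλ = 158.5° (east) — crosses 180°.
Leg 3: -168.89° → +48.01°, shortest Δλ = -143.1° (west) — crosses 180°.
Leg 4: +48.01° → -166.26°, shortest Δλ = 145.73° (east) — crosses 180°.
Leg 5: -166.26° → +176.14°, shortest Δλ = -17.6° (west) — crosses 180°.
Total crossings: 4.

4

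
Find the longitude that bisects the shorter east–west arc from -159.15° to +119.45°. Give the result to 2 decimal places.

Signed shortest Δλ from -159.15° to +119.45° is -81.40°.
Midpoint longitude = -159.15° + (-81.40°)/2 = -159.15° − 40.70° = -199.85°.
Normalise into (−180°, 180°]: +160.15°.
(The naïve average (-159.15 + +119.45)/2 = -19.85° is on the wrong side of the globe.)

+160.15°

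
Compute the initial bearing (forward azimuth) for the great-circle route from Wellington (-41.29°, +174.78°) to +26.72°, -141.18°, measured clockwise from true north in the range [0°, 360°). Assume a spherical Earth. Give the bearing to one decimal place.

39.2°

Δλ = -141.18 − 174.78 = -315.96°; wrapped into (−180°, 180°]: 44.04°.
θ = atan2( sin Δλ · cos φ₂ , cos φ₁ · sin φ₂ − sin φ₁ · cos φ₂ · cos Δλ )
  = atan2(0.62093, 0.76154) = 39.192° → normalised to [0°, 360°): 39.192°.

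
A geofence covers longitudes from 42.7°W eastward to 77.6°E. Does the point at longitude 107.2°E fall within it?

Band width going east from -42.7° to +77.6°: ((77.6 − -42.7) mod 360) = 120.3°.
Offset of +107.2° east of the west edge: ((107.2 − -42.7) mod 360) = 149.9°.
149.9° > 120.3° ⇒ outside.

No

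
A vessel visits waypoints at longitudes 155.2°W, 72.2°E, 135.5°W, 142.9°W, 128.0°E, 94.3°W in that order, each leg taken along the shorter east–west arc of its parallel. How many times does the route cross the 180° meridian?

Leg 1: -155.2° → +72.2°, shortest Δλ = -132.6° (west) — crosses 180°.
Leg 2: +72.2° → -135.5°, shortest Δλ = 152.3° (east) — crosses 180°.
Leg 3: -135.5° → -142.9°, shortest Δλ = -7.4° (west) — does not cross 180°.
Leg 4: -142.9° → +128.0°, shortest Δλ = -89.1° (west) — crosses 180°.
Leg 5: +128.0° → -94.3°, shortest Δλ = 137.7° (east) — crosses 180°.
Total crossings: 4.

4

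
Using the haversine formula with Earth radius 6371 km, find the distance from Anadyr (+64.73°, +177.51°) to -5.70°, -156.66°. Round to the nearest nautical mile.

Δλ = -156.66 − 177.51 = -334.17°; wrapped into (−180°, 180°]: 25.83°.
Δφ = -5.70 − 64.73 = -70.43°.
a = sin²(Δφ/2) + cos φ₁ · cos φ₂ · sin²(Δλ/2) = 0.353740.
c = 2·atan2(√a, √(1−a)) = 1.27394 rad → d = 6371·c ≈ 8116.25 km ≈ 4382.42 nmi.

4382 nmi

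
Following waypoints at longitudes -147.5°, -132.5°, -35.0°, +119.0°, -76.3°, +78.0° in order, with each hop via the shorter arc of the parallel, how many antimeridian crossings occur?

Leg 1: -147.5° → -132.5°, shortest Δλ = 15.0° (east) — does not cross 180°.
Leg 2: -132.5° → -35.0°, shortest Δλ = 97.5° (east) — does not cross 180°.
Leg 3: -35.0° → +119.0°, shortest Δλ = 154.0° (east) — does not cross 180°.
Leg 4: +119.0° → -76.3°, shortest Δλ = 164.7° (east) — crosses 180°.
Leg 5: -76.3° → +78.0°, shortest Δλ = 154.3° (east) — does not cross 180°.
Total crossings: 1.

1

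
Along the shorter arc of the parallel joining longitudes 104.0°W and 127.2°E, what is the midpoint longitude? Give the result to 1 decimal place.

168.4°W

Signed shortest Δλ from -104.0° to +127.2° is -128.8°.
Midpoint longitude = -104.0° + (-128.8°)/2 = -104.0° − 64.4° = -168.4°.
(The naïve average (-104.0 + +127.2)/2 = 11.6° is on the wrong side of the globe.)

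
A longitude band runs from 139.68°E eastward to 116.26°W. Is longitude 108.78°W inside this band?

Band width going east from +139.68° to -116.26°: ((-116.26 − 139.68) mod 360) = 104.06°.
Offset of -108.78° east of the west edge: ((-108.78 − 139.68) mod 360) = 111.54°.
111.54° > 104.06° ⇒ outside.

No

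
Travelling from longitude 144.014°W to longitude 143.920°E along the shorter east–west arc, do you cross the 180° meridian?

Yes

Naïve |143.920 − -144.014| = 287.934° > 180°, so the shorter arc goes the other way round — across 180°.
Signed shortest Δλ = ((143.920 − -144.014 + 180) mod 360) − 180 = -72.066°.
Going west by 72.066° from -144.014° passes through 180° before reaching +143.920°.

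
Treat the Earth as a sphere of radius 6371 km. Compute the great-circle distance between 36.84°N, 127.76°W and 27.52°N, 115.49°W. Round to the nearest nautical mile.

Δλ = -115.49 − -127.76 = 12.27°.
Δφ = 27.52 − 36.84 = -9.32°.
a = sin²(Δφ/2) + cos φ₁ · cos φ₂ · sin²(Δλ/2) = 0.014707.
c = 2·atan2(√a, √(1−a)) = 0.24314 rad → d = 6371·c ≈ 1549.06 km ≈ 836.43 nmi.

836 nmi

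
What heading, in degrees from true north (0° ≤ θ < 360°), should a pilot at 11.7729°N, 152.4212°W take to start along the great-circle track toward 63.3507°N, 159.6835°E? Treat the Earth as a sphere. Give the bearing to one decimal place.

337.8°

Δλ = 159.6835 − -152.4212 = 312.1047°; wrapped into (−180°, 180°]: -47.8953°.
θ = atan2( sin Δλ · cos φ₂ , cos φ₁ · sin φ₂ − sin φ₁ · cos φ₂ · cos Δλ )
  = atan2(-0.33277, 0.81361) = -22.245° → normalised to [0°, 360°): 337.755°.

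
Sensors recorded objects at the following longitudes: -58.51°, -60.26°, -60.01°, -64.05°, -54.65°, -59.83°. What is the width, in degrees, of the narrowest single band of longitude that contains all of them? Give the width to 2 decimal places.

Sort the longitudes: -64.05°, -60.26°, -60.01°, -59.83°, -58.51°, -54.65°.
Eastward gaps between consecutive values (wrapping around): 3.79°, 0.25°, 0.18°, 1.32°, 3.86°, 350.60°.
Largest gap = 350.60° ⇒ minimal covering band is its complement: 360° − 350.60° = 9.40°.
Band runs from -64.05° eastward to -54.65°.

9.40°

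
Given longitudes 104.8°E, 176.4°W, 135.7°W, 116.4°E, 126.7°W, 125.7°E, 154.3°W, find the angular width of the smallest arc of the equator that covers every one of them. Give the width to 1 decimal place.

Sort the longitudes: -176.4°, -154.3°, -135.7°, -126.7°, +104.8°, +116.4°, +125.7°.
Eastward gaps between consecutive values (wrapping around): 22.1°, 18.6°, 9.0°, 231.5°, 11.6°, 9.3°, 57.9°.
Largest gap = 231.5° ⇒ minimal covering band is its complement: 360° − 231.5° = 128.5°.
Band runs from +104.8° eastward to -126.7°, crossing the antimeridian.

128.5°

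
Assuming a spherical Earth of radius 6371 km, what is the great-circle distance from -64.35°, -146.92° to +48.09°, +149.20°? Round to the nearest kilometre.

Δλ = 149.20 − -146.92 = 296.12°; wrapped into (−180°, 180°]: -63.88°.
Δφ = 48.09 − -64.35 = 112.44°.
a = sin²(Δφ/2) + cos φ₁ · cos φ₂ · sin²(Δλ/2) = 0.771781.
c = 2·atan2(√a, √(1−a)) = 2.14547 rad → d = 6371·c ≈ 13668.80 km.

13669 km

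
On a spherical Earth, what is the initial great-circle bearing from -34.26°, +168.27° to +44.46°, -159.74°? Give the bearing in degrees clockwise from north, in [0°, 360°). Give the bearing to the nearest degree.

22°

Δλ = -159.74 − 168.27 = -328.01°; wrapped into (−180°, 180°]: 31.99°.
θ = atan2( sin Δλ · cos φ₂ , cos φ₁ · sin φ₂ − sin φ₁ · cos φ₂ · cos Δλ )
  = atan2(0.37812, 0.91967) = 22.350° → normalised to [0°, 360°): 22.350°.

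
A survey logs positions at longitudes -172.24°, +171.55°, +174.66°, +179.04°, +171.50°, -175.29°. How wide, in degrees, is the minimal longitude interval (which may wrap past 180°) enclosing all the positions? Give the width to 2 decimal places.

Sort the longitudes: -175.29°, -172.24°, +171.50°, +171.55°, +174.66°, +179.04°.
Eastward gaps between consecutive values (wrapping around): 3.05°, 343.74°, 0.05°, 3.11°, 4.38°, 5.67°.
Largest gap = 343.74° ⇒ minimal covering band is its complement: 360° − 343.74° = 16.26°.
Band runs from +171.50° eastward to -172.24°, crossing the antimeridian.

16.26°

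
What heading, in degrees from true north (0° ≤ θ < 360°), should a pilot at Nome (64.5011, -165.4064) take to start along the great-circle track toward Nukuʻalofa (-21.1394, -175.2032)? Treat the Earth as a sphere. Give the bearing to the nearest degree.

189°

Δλ = -175.2032 − -165.4064 = -9.7968°.
θ = atan2( sin Δλ · cos φ₂ , cos φ₁ · sin φ₂ − sin φ₁ · cos φ₂ · cos Δλ )
  = atan2(-0.15870, -0.98483) = -170.846° → normalised to [0°, 360°): 189.154°.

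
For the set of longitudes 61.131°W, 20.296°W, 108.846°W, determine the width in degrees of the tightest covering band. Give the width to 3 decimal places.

88.550°

Sort the longitudes: -108.846°, -61.131°, -20.296°.
Eastward gaps between consecutive values (wrapping around): 47.715°, 40.835°, 271.450°.
Largest gap = 271.450° ⇒ minimal covering band is its complement: 360° − 271.450° = 88.550°.
Band runs from -108.846° eastward to -20.296°.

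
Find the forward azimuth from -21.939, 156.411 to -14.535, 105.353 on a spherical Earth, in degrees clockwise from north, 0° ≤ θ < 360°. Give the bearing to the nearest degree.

Δλ = 105.353 − 156.411 = -51.058°.
θ = atan2( sin Δλ · cos φ₂ , cos φ₁ · sin φ₂ − sin φ₁ · cos φ₂ · cos Δλ )
  = atan2(-0.75289, -0.00548) = -90.417° → normalised to [0°, 360°): 269.583°.

270°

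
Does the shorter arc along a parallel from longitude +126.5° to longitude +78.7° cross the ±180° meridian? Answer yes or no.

Signed shortest Δλ = ((78.7 − 126.5 + 180) mod 360) − 180 = -47.8°.
Going west by 47.8° from +126.5° reaches +78.7° without touching 180°.

No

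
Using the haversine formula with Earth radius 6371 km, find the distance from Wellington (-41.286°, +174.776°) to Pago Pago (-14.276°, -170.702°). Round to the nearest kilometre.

3315 km

Δλ = -170.702 − 174.776 = -345.478°; wrapped into (−180°, 180°]: 14.522°.
Δφ = -14.276 − -41.286 = 27.010°.
a = sin²(Δφ/2) + cos φ₁ · cos φ₂ · sin²(Δλ/2) = 0.066169.
c = 2·atan2(√a, √(1−a)) = 0.52032 rad → d = 6371·c ≈ 3314.94 km.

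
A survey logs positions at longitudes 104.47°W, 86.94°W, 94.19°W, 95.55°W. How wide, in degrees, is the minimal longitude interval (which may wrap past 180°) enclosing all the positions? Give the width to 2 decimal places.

Sort the longitudes: -104.47°, -95.55°, -94.19°, -86.94°.
Eastward gaps between consecutive values (wrapping around): 8.92°, 1.36°, 7.25°, 342.47°.
Largest gap = 342.47° ⇒ minimal covering band is its complement: 360° − 342.47° = 17.53°.
Band runs from -104.47° eastward to -86.94°.

17.53°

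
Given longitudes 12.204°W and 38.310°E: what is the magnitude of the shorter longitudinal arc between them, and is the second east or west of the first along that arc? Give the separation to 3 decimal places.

50.514° east

Raw difference: 38.310 − -12.204 = 50.514°.
Normalise into (−180°, 180°]: 50.514° stays 50.514°.
Positive ⇒ the second point lies to the east; separation 50.514°.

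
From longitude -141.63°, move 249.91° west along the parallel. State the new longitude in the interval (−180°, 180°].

Start at -141.63°; shift −249.91° → -391.54°.
-391.54° lies outside (−180°, 180°]; add 360° → -31.54°.

-31.54°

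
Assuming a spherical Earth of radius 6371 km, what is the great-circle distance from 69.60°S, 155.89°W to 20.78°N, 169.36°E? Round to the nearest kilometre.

10420 km

Δλ = 169.36 − -155.89 = 325.25°; wrapped into (−180°, 180°]: -34.75°.
Δφ = 20.78 − -69.60 = 90.38°.
a = sin²(Δφ/2) + cos φ₁ · cos φ₂ · sin²(Δλ/2) = 0.532378.
c = 2·atan2(√a, √(1−a)) = 1.63560 rad → d = 6371·c ≈ 10420.40 km.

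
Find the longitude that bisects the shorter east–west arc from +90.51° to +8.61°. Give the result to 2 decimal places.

Signed shortest Δλ from +90.51° to +8.61° is -81.90°.
Midpoint longitude = +90.51° + (-81.90°)/2 = +90.51° − 40.95° = +49.56°.

+49.56°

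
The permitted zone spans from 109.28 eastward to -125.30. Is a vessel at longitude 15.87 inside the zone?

No

Band width going east from +109.28° to -125.30°: ((-125.30 − 109.28) mod 360) = 125.42°.
Offset of +15.87° east of the west edge: ((15.87 − 109.28) mod 360) = 266.59°.
266.59° > 125.42° ⇒ outside.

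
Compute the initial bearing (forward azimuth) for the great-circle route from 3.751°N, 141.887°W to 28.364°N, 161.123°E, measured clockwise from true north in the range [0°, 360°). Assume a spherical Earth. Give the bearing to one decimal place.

301.0°

Δλ = 161.123 − -141.887 = 303.010°; wrapped into (−180°, 180°]: -56.990°.
θ = atan2( sin Δλ · cos φ₂ , cos φ₁ · sin φ₂ − sin φ₁ · cos φ₂ · cos Δλ )
  = atan2(-0.73790, 0.44269) = -59.039° → normalised to [0°, 360°): 300.961°.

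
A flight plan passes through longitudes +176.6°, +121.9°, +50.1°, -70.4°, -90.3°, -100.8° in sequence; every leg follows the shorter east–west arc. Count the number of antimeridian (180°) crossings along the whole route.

Leg 1: +176.6° → +121.9°, shortest Δλ = -54.7° (west) — does not cross 180°.
Leg 2: +121.9° → +50.1°, shortest Δλ = -71.8° (west) — does not cross 180°.
Leg 3: +50.1° → -70.4°, shortest Δλ = -120.5° (west) — does not cross 180°.
Leg 4: -70.4° → -90.3°, shortest Δλ = -19.9° (west) — does not cross 180°.
Leg 5: -90.3° → -100.8°, shortest Δλ = -10.5° (west) — does not cross 180°.
Total crossings: 0.

0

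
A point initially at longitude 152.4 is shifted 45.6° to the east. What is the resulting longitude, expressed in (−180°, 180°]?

Start at +152.4°; shift +45.6° → +198.0°.
+198.0° lies outside (−180°, 180°]; subtract 360° → -162.0°.

-162.0°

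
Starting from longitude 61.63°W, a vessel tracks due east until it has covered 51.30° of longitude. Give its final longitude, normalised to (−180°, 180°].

10.33°W

Start at -61.63°; shift +51.30° → -10.33°.
-10.33° already lies in (−180°, 180°].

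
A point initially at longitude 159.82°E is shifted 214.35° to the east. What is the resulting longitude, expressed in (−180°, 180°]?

Start at +159.82°; shift +214.35° → +374.17°.
+374.17° lies outside (−180°, 180°]; subtract 360° → +14.17°.

14.17°E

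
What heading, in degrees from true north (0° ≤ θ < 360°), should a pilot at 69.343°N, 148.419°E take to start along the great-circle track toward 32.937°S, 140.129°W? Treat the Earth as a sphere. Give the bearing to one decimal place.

119.0°

Δλ = -140.129 − 148.419 = -288.548°; wrapped into (−180°, 180°]: 71.452°.
θ = atan2( sin Δλ · cos φ₂ , cos φ₁ · sin φ₂ − sin φ₁ · cos φ₂ · cos Δλ )
  = atan2(0.79568, -0.44162) = 119.031° → normalised to [0°, 360°): 119.031°.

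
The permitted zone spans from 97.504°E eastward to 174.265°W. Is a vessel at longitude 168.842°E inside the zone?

Yes

Band width going east from +97.504° to -174.265°: ((-174.265 − 97.504) mod 360) = 88.231°.
Offset of +168.842° east of the west edge: ((168.842 − 97.504) mod 360) = 71.338°.
71.338° ≤ 88.231° ⇒ inside.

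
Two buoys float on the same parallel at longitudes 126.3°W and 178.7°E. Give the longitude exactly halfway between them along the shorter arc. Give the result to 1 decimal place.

Signed shortest Δλ from -126.3° to +178.7° is -55.0°.
Midpoint longitude = -126.3° + (-55.0°)/2 = -126.3° − 27.5° = -153.8°.
(The naïve average (-126.3 + +178.7)/2 = 26.2° is on the wrong side of the globe.)

153.8°W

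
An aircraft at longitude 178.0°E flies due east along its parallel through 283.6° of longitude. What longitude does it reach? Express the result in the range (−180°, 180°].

101.6°E

Start at +178.0°; shift +283.6° → +461.6°.
+461.6° lies outside (−180°, 180°]; subtract 360° → +101.6°.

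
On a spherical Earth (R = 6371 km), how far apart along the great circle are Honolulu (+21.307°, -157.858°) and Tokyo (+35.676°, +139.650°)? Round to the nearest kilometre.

6209 km

Δλ = 139.650 − -157.858 = 297.508°; wrapped into (−180°, 180°]: -62.492°.
Δφ = 35.676 − 21.307 = 14.369°.
a = sin²(Δφ/2) + cos φ₁ · cos φ₂ · sin²(Δλ/2) = 0.219269.
c = 2·atan2(√a, √(1−a)) = 0.97465 rad → d = 6371·c ≈ 6209.47 km.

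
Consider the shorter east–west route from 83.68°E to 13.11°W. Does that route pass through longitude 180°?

No

Signed shortest Δλ = ((-13.11 − 83.68 + 180) mod 360) − 180 = -96.79°.
Going west by 96.79° from +83.68° reaches -13.11° without touching 180°.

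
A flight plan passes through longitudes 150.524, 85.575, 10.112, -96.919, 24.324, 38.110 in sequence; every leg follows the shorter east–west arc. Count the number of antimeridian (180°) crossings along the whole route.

Leg 1: +150.524° → +85.575°, shortest Δλ = -64.949° (west) — does not cross 180°.
Leg 2: +85.575° → +10.112°, shortest Δλ = -75.463° (west) — does not cross 180°.
Leg 3: +10.112° → -96.919°, shortest Δλ = -107.031° (west) — does not cross 180°.
Leg 4: -96.919° → +24.324°, shortest Δλ = 121.243° (east) — does not cross 180°.
Leg 5: +24.324° → +38.110°, shortest Δλ = 13.786° (east) — does not cross 180°.
Total crossings: 0.

0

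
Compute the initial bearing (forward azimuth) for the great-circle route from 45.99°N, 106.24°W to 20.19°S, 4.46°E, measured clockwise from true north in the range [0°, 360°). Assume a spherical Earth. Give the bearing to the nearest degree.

90°

Δλ = 4.46 − -106.24 = 110.70°.
θ = atan2( sin Δλ · cos φ₂ , cos φ₁ · sin φ₂ − sin φ₁ · cos φ₂ · cos Δλ )
  = atan2(0.87796, -0.00119) = 90.078° → normalised to [0°, 360°): 90.078°.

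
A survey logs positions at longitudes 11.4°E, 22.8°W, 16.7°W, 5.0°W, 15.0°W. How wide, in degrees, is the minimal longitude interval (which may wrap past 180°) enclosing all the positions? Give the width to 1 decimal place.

34.2°

Sort the longitudes: -22.8°, -16.7°, -15.0°, -5.0°, +11.4°.
Eastward gaps between consecutive values (wrapping around): 6.1°, 1.7°, 10.0°, 16.4°, 325.8°.
Largest gap = 325.8° ⇒ minimal covering band is its complement: 360° − 325.8° = 34.2°.
Band runs from -22.8° eastward to +11.4°.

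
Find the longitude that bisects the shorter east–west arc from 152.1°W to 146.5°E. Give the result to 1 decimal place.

177.2°E

Signed shortest Δλ from -152.1° to +146.5° is -61.4°.
Midpoint longitude = -152.1° + (-61.4°)/2 = -152.1° − 30.7° = -182.8°.
Normalise into (−180°, 180°]: +177.2°.
(The naïve average (-152.1 + +146.5)/2 = -2.8° is on the wrong side of the globe.)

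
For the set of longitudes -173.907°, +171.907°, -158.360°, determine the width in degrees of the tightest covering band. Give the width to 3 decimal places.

29.733°

Sort the longitudes: -173.907°, -158.360°, +171.907°.
Eastward gaps between consecutive values (wrapping around): 15.547°, 330.267°, 14.186°.
Largest gap = 330.267° ⇒ minimal covering band is its complement: 360° − 330.267° = 29.733°.
Band runs from +171.907° eastward to -158.360°, crossing the antimeridian.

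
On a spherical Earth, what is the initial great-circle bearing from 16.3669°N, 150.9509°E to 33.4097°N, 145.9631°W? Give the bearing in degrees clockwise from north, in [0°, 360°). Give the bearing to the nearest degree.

Δλ = -145.9631 − 150.9509 = -296.9140°; wrapped into (−180°, 180°]: 63.0860°.
θ = atan2( sin Δλ · cos φ₂ , cos φ₁ · sin φ₂ − sin φ₁ · cos φ₂ · cos Δλ )
  = atan2(0.74434, 0.42183) = 60.459° → normalised to [0°, 360°): 60.459°.

60°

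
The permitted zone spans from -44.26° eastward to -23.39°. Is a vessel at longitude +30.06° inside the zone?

Band width going east from -44.26° to -23.39°: ((-23.39 − -44.26) mod 360) = 20.87°.
Offset of +30.06° east of the west edge: ((30.06 − -44.26) mod 360) = 74.32°.
74.32° > 20.87° ⇒ outside.

No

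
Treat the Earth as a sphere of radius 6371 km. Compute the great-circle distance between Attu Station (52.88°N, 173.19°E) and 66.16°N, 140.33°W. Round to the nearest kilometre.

2913 km

Δλ = -140.33 − 173.19 = -313.52°; wrapped into (−180°, 180°]: 46.48°.
Δφ = 66.16 − 52.88 = 13.28°.
a = sin²(Δφ/2) + cos φ₁ · cos φ₂ · sin²(Δλ/2) = 0.051348.
c = 2·atan2(√a, √(1−a)) = 0.45717 rad → d = 6371·c ≈ 2912.64 km.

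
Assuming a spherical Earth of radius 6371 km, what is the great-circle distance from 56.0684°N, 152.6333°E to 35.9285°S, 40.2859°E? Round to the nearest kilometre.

14589 km

Δλ = 40.2859 − 152.6333 = -112.3474°.
Δφ = -35.9285 − 56.0684 = -91.9969°.
a = sin²(Δφ/2) + cos φ₁ · cos φ₂ · sin²(Δλ/2) = 0.829356.
c = 2·atan2(√a, √(1−a)) = 2.28990 rad → d = 6371·c ≈ 14588.96 km.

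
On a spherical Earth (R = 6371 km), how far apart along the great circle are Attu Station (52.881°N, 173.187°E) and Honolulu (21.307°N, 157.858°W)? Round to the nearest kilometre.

4290 km

Δλ = -157.858 − 173.187 = -331.045°; wrapped into (−180°, 180°]: 28.955°.
Δφ = 21.307 − 52.881 = -31.574°.
a = sin²(Δφ/2) + cos φ₁ · cos φ₂ · sin²(Δλ/2) = 0.109157.
c = 2·atan2(√a, √(1−a)) = 0.67343 rad → d = 6371·c ≈ 4290.42 km.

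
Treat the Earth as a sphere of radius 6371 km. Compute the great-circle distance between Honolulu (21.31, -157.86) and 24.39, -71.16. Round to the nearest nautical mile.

Δλ = -71.16 − -157.86 = 86.70°.
Δφ = 24.39 − 21.31 = 3.08°.
a = sin²(Δφ/2) + cos φ₁ · cos φ₂ · sin²(Δλ/2) = 0.400544.
c = 2·atan2(√a, √(1−a)) = 1.37055 rad → d = 6371·c ≈ 8731.76 km ≈ 4714.78 nmi.

4715 nmi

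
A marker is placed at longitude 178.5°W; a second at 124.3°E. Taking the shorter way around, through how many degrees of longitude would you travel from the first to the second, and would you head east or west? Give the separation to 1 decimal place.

Raw difference: 124.3 − -178.5 = 302.8°.
Normalise into (−180°, 180°]: 302.8° − 360° = -57.2°.
Negative ⇒ the second point lies to the west; separation 57.2°.

57.2° west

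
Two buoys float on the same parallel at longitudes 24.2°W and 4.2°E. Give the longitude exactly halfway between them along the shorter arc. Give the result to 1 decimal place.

10.0°W

Signed shortest Δλ from -24.2° to +4.2° is +28.4°.
Midpoint longitude = -24.2° + (+28.4°)/2 = -24.2° + 14.2° = -10.0°.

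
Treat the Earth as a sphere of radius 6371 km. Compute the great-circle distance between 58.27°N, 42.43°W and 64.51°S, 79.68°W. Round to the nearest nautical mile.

Δλ = -79.68 − -42.43 = -37.25°.
Δφ = -64.51 − 58.27 = -122.78°.
a = sin²(Δφ/2) + cos φ₁ · cos φ₂ · sin²(Δλ/2) = 0.793793.
c = 2·atan2(√a, √(1−a)) = 2.19887 rad → d = 6371·c ≈ 14008.99 km ≈ 7564.25 nmi.

7564 nmi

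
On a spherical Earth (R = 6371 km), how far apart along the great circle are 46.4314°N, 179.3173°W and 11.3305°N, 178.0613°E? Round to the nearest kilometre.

Δλ = 178.0613 − -179.3173 = 357.3786°; wrapped into (−180°, 180°]: -2.6214°.
Δφ = 11.3305 − 46.4314 = -35.1009°.
a = sin²(Δφ/2) + cos φ₁ · cos φ₂ · sin²(Δλ/2) = 0.091283.
c = 2·atan2(√a, √(1−a)) = 0.61386 rad → d = 6371·c ≈ 3910.87 km.

3911 km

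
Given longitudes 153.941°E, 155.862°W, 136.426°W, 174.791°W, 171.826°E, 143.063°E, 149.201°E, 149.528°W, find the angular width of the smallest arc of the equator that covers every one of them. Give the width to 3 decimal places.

Sort the longitudes: -174.791°, -155.862°, -149.528°, -136.426°, +143.063°, +149.201°, +153.941°, +171.826°.
Eastward gaps between consecutive values (wrapping around): 18.929°, 6.334°, 13.102°, 279.489°, 6.138°, 4.740°, 17.885°, 13.383°.
Largest gap = 279.489° ⇒ minimal covering band is its complement: 360° − 279.489° = 80.511°.
Band runs from +143.063° eastward to -136.426°, crossing the antimeridian.

80.511°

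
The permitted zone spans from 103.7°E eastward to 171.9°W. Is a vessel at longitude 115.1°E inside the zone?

Band width going east from +103.7° to -171.9°: ((-171.9 − 103.7) mod 360) = 84.4°.
Offset of +115.1° east of the west edge: ((115.1 − 103.7) mod 360) = 11.4°.
11.4° ≤ 84.4° ⇒ inside.

Yes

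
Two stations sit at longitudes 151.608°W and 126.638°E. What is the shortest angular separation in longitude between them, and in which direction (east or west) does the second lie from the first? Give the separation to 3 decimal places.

81.754° west

Raw difference: 126.638 − -151.608 = 278.246°.
Normalise into (−180°, 180°]: 278.246° − 360° = -81.754°.
Negative ⇒ the second point lies to the west; separation 81.754°.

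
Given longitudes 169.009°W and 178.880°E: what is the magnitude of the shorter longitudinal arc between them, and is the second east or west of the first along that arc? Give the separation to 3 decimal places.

Raw difference: 178.880 − -169.009 = 347.889°.
Normalise into (−180°, 180°]: 347.889° − 360° = -12.111°.
Negative ⇒ the second point lies to the west; separation 12.111°.

12.111° west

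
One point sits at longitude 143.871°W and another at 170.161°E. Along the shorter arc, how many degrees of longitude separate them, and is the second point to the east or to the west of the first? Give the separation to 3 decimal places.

Raw difference: 170.161 − -143.871 = 314.032°.
Normalise into (−180°, 180°]: 314.032° − 360° = -45.968°.
Negative ⇒ the second point lies to the west; separation 45.968°.

45.968° west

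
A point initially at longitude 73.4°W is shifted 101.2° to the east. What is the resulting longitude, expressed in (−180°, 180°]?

Start at -73.4°; shift +101.2° → +27.8°.
+27.8° already lies in (−180°, 180°].

27.8°E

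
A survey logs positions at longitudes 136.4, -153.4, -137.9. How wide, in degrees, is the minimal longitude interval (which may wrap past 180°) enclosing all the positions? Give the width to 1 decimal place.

85.7°

Sort the longitudes: -153.4°, -137.9°, +136.4°.
Eastward gaps between consecutive values (wrapping around): 15.5°, 274.3°, 70.2°.
Largest gap = 274.3° ⇒ minimal covering band is its complement: 360° − 274.3° = 85.7°.
Band runs from +136.4° eastward to -137.9°, crossing the antimeridian.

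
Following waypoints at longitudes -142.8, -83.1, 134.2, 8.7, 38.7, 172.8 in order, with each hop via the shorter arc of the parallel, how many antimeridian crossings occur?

1

Leg 1: -142.8° → -83.1°, shortest Δλ = 59.7° (east) — does not cross 180°.
Leg 2: -83.1° → +134.2°, shortest Δλ = -142.7° (west) — crosses 180°.
Leg 3: +134.2° → +8.7°, shortest Δλ = -125.5° (west) — does not cross 180°.
Leg 4: +8.7° → +38.7°, shortest Δλ = 30.0° (east) — does not cross 180°.
Leg 5: +38.7° → +172.8°, shortest Δλ = 134.1° (east) — does not cross 180°.
Total crossings: 1.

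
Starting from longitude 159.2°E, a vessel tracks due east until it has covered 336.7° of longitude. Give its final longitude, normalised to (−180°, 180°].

135.9°E

Start at +159.2°; shift +336.7° → +495.9°.
+495.9° lies outside (−180°, 180°]; subtract 360° → +135.9°.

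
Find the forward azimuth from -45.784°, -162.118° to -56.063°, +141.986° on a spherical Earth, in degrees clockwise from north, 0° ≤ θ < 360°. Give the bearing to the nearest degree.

Δλ = 141.986 − -162.118 = 304.104°; wrapped into (−180°, 180°]: -55.896°.
θ = atan2( sin Δλ · cos φ₂ , cos φ₁ · sin φ₂ − sin φ₁ · cos φ₂ · cos Δλ )
  = atan2(-0.46227, -0.35422) = -127.462° → normalised to [0°, 360°): 232.538°.

233°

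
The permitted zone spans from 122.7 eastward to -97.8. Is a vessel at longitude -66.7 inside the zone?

Band width going east from +122.7° to -97.8°: ((-97.8 − 122.7) mod 360) = 139.5°.
Offset of -66.7° east of the west edge: ((-66.7 − 122.7) mod 360) = 170.6°.
170.6° > 139.5° ⇒ outside.

No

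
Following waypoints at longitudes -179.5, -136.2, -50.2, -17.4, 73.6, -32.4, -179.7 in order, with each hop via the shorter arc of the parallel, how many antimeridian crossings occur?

Leg 1: -179.5° → -136.2°, shortest Δλ = 43.3° (east) — does not cross 180°.
Leg 2: -136.2° → -50.2°, shortest Δλ = 86.0° (east) — does not cross 180°.
Leg 3: -50.2° → -17.4°, shortest Δλ = 32.8° (east) — does not cross 180°.
Leg 4: -17.4° → +73.6°, shortest Δλ = 91.0° (east) — does not cross 180°.
Leg 5: +73.6° → -32.4°, shortest Δλ = -106.0° (west) — does not cross 180°.
Leg 6: -32.4° → -179.7°, shortest Δλ = -147.3° (west) — does not cross 180°.
Total crossings: 0.

0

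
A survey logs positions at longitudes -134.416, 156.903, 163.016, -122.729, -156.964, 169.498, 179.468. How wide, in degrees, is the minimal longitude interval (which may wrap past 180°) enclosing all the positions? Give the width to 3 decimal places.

80.368°

Sort the longitudes: -156.964°, -134.416°, -122.729°, +156.903°, +163.016°, +169.498°, +179.468°.
Eastward gaps between consecutive values (wrapping around): 22.548°, 11.687°, 279.632°, 6.113°, 6.482°, 9.970°, 23.568°.
Largest gap = 279.632° ⇒ minimal covering band is its complement: 360° − 279.632° = 80.368°.
Band runs from +156.903° eastward to -122.729°, crossing the antimeridian.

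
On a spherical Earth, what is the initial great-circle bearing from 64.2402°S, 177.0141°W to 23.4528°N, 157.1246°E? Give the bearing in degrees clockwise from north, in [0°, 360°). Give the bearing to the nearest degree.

Δλ = 157.1246 − -177.0141 = 334.1387°; wrapped into (−180°, 180°]: -25.8613°.
θ = atan2( sin Δλ · cos φ₂ , cos φ₁ · sin φ₂ − sin φ₁ · cos φ₂ · cos Δλ )
  = atan2(-0.40016, 0.91645) = -23.588° → normalised to [0°, 360°): 336.412°.

336°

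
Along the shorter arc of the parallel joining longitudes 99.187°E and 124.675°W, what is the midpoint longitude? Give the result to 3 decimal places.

Signed shortest Δλ from +99.187° to -124.675° is +136.138°.
Midpoint longitude = +99.187° + (+136.138°)/2 = +99.187° + 68.069° = +167.256°.
(The naïve average (+99.187 + -124.675)/2 = -12.744° is on the wrong side of the globe.)

167.256°E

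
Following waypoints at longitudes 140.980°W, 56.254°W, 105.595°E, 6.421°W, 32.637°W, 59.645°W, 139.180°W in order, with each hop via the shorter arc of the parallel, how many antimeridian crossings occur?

Leg 1: -140.980° → -56.254°, shortest Δλ = 84.726° (east) — does not cross 180°.
Leg 2: -56.254° → +105.595°, shortest Δλ = 161.849° (east) — does not cross 180°.
Leg 3: +105.595° → -6.421°, shortest Δλ = -112.016° (west) — does not cross 180°.
Leg 4: -6.421° → -32.637°, shortest Δλ = -26.216° (west) — does not cross 180°.
Leg 5: -32.637° → -59.645°, shortest Δλ = -27.008° (west) — does not cross 180°.
Leg 6: -59.645° → -139.180°, shortest Δλ = -79.535° (west) — does not cross 180°.
Total crossings: 0.

0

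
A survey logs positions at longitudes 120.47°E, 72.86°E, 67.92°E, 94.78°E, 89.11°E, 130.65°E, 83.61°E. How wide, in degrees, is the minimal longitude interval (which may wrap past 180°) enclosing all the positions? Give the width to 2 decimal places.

62.73°

Sort the longitudes: +67.92°, +72.86°, +83.61°, +89.11°, +94.78°, +120.47°, +130.65°.
Eastward gaps between consecutive values (wrapping around): 4.94°, 10.75°, 5.50°, 5.67°, 25.69°, 10.18°, 297.27°.
Largest gap = 297.27° ⇒ minimal covering band is its complement: 360° − 297.27° = 62.73°.
Band runs from +67.92° eastward to +130.65°.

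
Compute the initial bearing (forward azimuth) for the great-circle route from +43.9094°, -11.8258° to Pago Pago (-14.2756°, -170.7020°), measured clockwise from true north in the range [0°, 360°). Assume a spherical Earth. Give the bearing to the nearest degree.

Δλ = -170.7020 − -11.8258 = -158.8762°.
θ = atan2( sin Δλ · cos φ₂ , cos φ₁ · sin φ₂ − sin φ₁ · cos φ₂ · cos Δλ )
  = atan2(-0.34926, 0.44929) = -37.860° → normalised to [0°, 360°): 322.140°.

322°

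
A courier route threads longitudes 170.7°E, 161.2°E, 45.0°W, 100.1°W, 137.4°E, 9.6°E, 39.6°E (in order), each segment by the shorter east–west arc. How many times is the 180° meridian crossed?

2

Leg 1: +170.7° → +161.2°, shortest Δλ = -9.5° (west) — does not cross 180°.
Leg 2: +161.2° → -45.0°, shortest Δλ = 153.8° (east) — crosses 180°.
Leg 3: -45.0° → -100.1°, shortest Δλ = -55.1° (west) — does not cross 180°.
Leg 4: -100.1° → +137.4°, shortest Δλ = -122.5° (west) — crosses 180°.
Leg 5: +137.4° → +9.6°, shortest Δλ = -127.8° (west) — does not cross 180°.
Leg 6: +9.6° → +39.6°, shortest Δλ = 30.0° (east) — does not cross 180°.
Total crossings: 2.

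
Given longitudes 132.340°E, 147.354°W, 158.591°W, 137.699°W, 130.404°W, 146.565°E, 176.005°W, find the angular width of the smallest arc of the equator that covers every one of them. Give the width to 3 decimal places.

Sort the longitudes: -176.005°, -158.591°, -147.354°, -137.699°, -130.404°, +132.340°, +146.565°.
Eastward gaps between consecutive values (wrapping around): 17.414°, 11.237°, 9.655°, 7.295°, 262.744°, 14.225°, 37.430°.
Largest gap = 262.744° ⇒ minimal covering band is its complement: 360° − 262.744° = 97.256°.
Band runs from +132.340° eastward to -130.404°, crossing the antimeridian.

97.256°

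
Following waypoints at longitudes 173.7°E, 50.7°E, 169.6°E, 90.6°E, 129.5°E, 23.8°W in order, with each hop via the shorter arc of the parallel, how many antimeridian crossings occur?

0

Leg 1: +173.7° → +50.7°, shortest Δλ = -123.0° (west) — does not cross 180°.
Leg 2: +50.7° → +169.6°, shortest Δλ = 118.9° (east) — does not cross 180°.
Leg 3: +169.6° → +90.6°, shortest Δλ = -79.0° (west) — does not cross 180°.
Leg 4: +90.6° → +129.5°, shortest Δλ = 38.9° (east) — does not cross 180°.
Leg 5: +129.5° → -23.8°, shortest Δλ = -153.3° (west) — does not cross 180°.
Total crossings: 0.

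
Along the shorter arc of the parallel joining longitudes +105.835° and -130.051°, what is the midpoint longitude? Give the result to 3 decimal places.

+167.892°

Signed shortest Δλ from +105.835° to -130.051° is +124.114°.
Midpoint longitude = +105.835° + (+124.114°)/2 = +105.835° + 62.057° = +167.892°.
(The naïve average (+105.835 + -130.051)/2 = -12.108° is on the wrong side of the globe.)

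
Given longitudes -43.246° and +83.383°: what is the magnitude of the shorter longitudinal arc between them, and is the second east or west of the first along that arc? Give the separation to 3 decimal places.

Raw difference: 83.383 − -43.246 = 126.629°.
Normalise into (−180°, 180°]: 126.629° stays 126.629°.
Positive ⇒ the second point lies to the east; separation 126.629°.

126.629° east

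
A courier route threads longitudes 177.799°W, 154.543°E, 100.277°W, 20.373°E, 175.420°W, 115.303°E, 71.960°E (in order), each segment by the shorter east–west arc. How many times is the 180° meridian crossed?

4

Leg 1: -177.799° → +154.543°, shortest Δλ = -27.658° (west) — crosses 180°.
Leg 2: +154.543° → -100.277°, shortest Δλ = 105.18° (east) — crosses 180°.
Leg 3: -100.277° → +20.373°, shortest Δλ = 120.65° (east) — does not cross 180°.
Leg 4: +20.373° → -175.420°, shortest Δλ = 164.207° (east) — crosses 180°.
Leg 5: -175.420° → +115.303°, shortest Δλ = -69.277° (west) — crosses 180°.
Leg 6: +115.303° → +71.960°, shortest Δλ = -43.343° (west) — does not cross 180°.
Total crossings: 4.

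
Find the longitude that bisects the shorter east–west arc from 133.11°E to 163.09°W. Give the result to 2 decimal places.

Signed shortest Δλ from +133.11° to -163.09° is +63.80°.
Midpoint longitude = +133.11° + (+63.80°)/2 = +133.11° + 31.90° = +165.01°.
(The naïve average (+133.11 + -163.09)/2 = -14.99° is on the wrong side of the globe.)

165.01°E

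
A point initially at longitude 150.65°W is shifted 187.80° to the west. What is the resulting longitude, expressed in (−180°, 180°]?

Start at -150.65°; shift −187.80° → -338.45°.
-338.45° lies outside (−180°, 180°]; add 360° → +21.55°.

21.55°E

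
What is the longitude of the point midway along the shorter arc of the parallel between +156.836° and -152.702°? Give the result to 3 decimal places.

Signed shortest Δλ from +156.836° to -152.702° is +50.462°.
Midpoint longitude = +156.836° + (+50.462°)/2 = +156.836° + 25.231° = +182.067°.
Normalise into (−180°, 180°]: -177.933°.
(The naïve average (+156.836 + -152.702)/2 = 2.067° is on the wrong side of the globe.)

-177.933°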